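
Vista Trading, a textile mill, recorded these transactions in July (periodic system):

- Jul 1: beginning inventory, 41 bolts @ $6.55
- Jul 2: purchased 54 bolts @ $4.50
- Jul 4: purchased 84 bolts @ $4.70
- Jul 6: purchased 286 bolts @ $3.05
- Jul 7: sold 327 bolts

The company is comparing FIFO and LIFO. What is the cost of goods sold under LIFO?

FIFO COGS: 41 @ $6.55 + 54 @ $4.50 + 84 @ $4.70 + 148 @ $3.05 = $1,357.75
LIFO COGS: 286 @ $3.05 + 41 @ $4.70 = $1,065.00

COGS = $1,065.00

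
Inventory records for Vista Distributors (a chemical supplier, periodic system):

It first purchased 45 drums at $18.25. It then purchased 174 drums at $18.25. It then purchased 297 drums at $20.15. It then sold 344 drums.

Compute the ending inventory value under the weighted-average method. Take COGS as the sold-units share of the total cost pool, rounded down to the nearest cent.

Sale 1, sell 344: 344/516 × $9,981.30 → $6,654.20
Ending inventory (cost pool remaining) = $3,327.10

Ending inventory = $3,327.10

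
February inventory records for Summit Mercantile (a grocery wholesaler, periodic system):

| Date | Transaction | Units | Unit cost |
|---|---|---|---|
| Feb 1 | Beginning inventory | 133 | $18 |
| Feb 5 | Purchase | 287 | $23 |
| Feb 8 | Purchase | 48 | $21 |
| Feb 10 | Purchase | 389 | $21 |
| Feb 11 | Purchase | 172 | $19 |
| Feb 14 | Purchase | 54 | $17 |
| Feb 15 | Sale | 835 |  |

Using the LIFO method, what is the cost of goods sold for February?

COGS = $17,319

Feb 15, 835 sold [LIFO — newest first]: 54 @ $17 + 172 @ $19 + 389 @ $21 + 48 @ $21 + 172 @ $23 = $17,319
Ending inventory: 133 @ $18 + 115 @ $23 = $5,039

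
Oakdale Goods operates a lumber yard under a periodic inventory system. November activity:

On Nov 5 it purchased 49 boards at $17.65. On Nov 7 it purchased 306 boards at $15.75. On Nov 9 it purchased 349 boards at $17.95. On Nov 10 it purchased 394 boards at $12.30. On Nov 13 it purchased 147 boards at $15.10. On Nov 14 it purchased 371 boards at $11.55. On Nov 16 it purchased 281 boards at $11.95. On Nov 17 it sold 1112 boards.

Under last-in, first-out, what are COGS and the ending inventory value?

COGS = $13,712.60; ending inventory = $12,945.20

Nov 17, 1112 sold [LIFO — newest first]: 281 @ $11.95 + 371 @ $11.55 + 147 @ $15.10 + 313 @ $12.30 = $13,712.60
Ending inventory: 49 @ $17.65 + 306 @ $15.75 + 349 @ $17.95 + 81 @ $12.30 = $12,945.20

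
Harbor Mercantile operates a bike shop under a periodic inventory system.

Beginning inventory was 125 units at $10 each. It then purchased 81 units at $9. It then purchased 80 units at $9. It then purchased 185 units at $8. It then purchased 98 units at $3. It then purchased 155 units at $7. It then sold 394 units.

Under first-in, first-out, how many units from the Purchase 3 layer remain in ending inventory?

77

Sale 1 (394) [FIFO — oldest first]: 125 @ $10 + 81 @ $9 + 80 @ $9 + 108 @ $8 = $3,563
Ending inventory: 77 @ $8 + 98 @ $3 + 155 @ $7 = $1,995
Check: goods available $5,558 = COGS $3,563 + ending $1,995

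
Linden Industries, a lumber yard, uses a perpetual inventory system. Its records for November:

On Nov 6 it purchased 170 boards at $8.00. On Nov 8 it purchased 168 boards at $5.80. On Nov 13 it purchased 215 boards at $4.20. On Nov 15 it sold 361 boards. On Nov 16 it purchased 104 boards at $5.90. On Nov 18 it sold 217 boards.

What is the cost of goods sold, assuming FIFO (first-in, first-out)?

Nov 15, 361 sold [FIFO — oldest first]: 170 @ $8.00 + 168 @ $5.80 + 23 @ $4.20 = $2,431.00
Nov 18, 217 sold [FIFO — oldest first]: 192 @ $4.20 + 25 @ $5.90 = $953.90
Total COGS = $2,431.00 + $953.90 = $3,384.90
Ending inventory: 79 @ $5.90 = $466.10
Check: goods available $3,851.00 = COGS $3,384.90 + ending $466.10

COGS = $3,384.90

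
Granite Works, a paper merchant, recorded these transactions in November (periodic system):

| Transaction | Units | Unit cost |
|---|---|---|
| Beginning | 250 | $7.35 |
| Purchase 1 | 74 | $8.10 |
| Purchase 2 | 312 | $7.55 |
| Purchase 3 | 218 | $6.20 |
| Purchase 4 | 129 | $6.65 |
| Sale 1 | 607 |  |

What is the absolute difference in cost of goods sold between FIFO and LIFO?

FIFO COGS: 250 @ $7.35 + 74 @ $8.10 + 283 @ $7.55 = $4,573.55
LIFO COGS: 129 @ $6.65 + 218 @ $6.20 + 260 @ $7.55 = $4,172.45
Difference = |$4,573.55 − $4,172.45| = $401.10

$401.10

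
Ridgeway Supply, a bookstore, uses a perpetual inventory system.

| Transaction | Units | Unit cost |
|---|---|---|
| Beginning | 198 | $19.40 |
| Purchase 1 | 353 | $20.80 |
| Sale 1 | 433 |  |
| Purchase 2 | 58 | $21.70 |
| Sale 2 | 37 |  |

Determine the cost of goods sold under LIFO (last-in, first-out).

COGS = $9,697.30

Sale 1 (433) [LIFO — newest first]: 353 @ $20.80 + 80 @ $19.40 = $8,894.40
Sale 2 (37) [LIFO — newest first]: 37 @ $21.70 = $802.90
Total COGS = $8,894.40 + $802.90 = $9,697.30
Ending inventory: 118 @ $19.40 + 21 @ $21.70 = $2,744.90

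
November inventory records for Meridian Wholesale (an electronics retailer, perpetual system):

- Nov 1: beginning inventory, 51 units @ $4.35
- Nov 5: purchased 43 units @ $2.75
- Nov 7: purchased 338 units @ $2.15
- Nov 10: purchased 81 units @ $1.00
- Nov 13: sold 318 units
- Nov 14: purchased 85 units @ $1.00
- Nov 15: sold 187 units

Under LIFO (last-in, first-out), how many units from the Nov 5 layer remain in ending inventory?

Nov 13, 318 sold [LIFO — newest first]: 81 @ $1.00 + 237 @ $2.15 = $590.55
Nov 15, 187 sold [LIFO — newest first]: 85 @ $1.00 + 101 @ $2.15 + 1 @ $2.75 = $304.90
Total COGS = $590.55 + $304.90 = $895.45
Ending inventory: 51 @ $4.35 + 42 @ $2.75 = $337.35

42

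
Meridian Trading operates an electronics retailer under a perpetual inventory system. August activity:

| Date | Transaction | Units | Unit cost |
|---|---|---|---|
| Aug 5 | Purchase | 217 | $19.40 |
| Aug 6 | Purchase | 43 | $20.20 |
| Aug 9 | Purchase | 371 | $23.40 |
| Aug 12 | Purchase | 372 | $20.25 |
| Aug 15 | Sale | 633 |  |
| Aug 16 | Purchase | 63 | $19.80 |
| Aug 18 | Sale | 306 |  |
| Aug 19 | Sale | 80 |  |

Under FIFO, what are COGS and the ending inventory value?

Aug 15, 633 sold [FIFO — oldest first]: 217 @ $19.40 + 43 @ $20.20 + 371 @ $23.40 + 2 @ $20.25 = $13,800.30
Aug 18, 306 sold [FIFO — oldest first]: 306 @ $20.25 = $6,196.50
Aug 19, 80 sold [FIFO — oldest first]: 64 @ $20.25 + 16 @ $19.80 = $1,612.80
Total COGS = $13,800.30 + $6,196.50 + $1,612.80 = $21,609.60
Ending inventory: 47 @ $19.80 = $930.60

COGS = $21,609.60; ending inventory = $930.60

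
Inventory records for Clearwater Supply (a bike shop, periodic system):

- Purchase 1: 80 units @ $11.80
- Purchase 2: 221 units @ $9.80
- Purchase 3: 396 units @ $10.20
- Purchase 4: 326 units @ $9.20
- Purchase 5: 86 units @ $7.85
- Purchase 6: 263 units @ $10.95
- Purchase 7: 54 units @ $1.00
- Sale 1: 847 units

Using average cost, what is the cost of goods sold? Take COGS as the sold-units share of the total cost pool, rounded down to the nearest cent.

Sale 1, sell 847: 847/1426 × $13,757.15 → $8,171.32
Ending inventory (cost pool remaining) = $5,585.83

COGS = $8,171.32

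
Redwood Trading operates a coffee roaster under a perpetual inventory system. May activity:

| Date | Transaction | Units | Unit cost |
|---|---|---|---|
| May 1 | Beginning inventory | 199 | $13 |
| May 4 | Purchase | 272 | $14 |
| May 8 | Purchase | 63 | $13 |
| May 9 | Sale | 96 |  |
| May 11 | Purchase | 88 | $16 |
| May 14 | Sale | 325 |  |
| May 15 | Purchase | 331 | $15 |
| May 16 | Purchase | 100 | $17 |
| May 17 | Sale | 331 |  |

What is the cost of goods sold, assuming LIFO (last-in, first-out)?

COGS = $11,172

May 9, 96 sold [LIFO — newest first]: 63 @ $13 + 33 @ $14 = $1,281
May 14, 325 sold [LIFO — newest first]: 88 @ $16 + 237 @ $14 = $4,726
May 17, 331 sold [LIFO — newest first]: 100 @ $17 + 231 @ $15 = $5,165
Total COGS = $1,281 + $4,726 + $5,165 = $11,172
Ending inventory: 199 @ $13 + 2 @ $14 + 100 @ $15 = $4,115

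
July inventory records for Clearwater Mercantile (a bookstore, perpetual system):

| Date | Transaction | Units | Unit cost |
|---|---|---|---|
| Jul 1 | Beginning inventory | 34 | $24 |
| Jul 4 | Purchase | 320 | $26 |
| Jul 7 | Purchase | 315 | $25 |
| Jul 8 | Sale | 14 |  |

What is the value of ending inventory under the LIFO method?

Jul 8, 14 sold [LIFO — newest first]: 14 @ $25 = $350
Ending inventory: 34 @ $24 + 320 @ $26 + 301 @ $25 = $16,661

Ending inventory = $16,661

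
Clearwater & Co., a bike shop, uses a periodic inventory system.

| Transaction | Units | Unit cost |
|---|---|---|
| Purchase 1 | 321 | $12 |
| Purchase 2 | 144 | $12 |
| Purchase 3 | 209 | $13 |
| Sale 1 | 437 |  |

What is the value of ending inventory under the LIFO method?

Sale 1 (437) [LIFO — newest first]: 209 @ $13 + 144 @ $12 + 84 @ $12 = $5,453
Ending inventory: 237 @ $12 = $2,844

Ending inventory = $2,844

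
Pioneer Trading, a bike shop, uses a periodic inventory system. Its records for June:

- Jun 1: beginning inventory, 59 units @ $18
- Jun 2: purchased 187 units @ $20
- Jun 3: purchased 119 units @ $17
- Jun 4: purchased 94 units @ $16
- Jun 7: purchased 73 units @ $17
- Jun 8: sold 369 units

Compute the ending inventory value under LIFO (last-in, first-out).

Jun 8, 369 sold [LIFO — newest first]: 73 @ $17 + 94 @ $16 + 119 @ $17 + 83 @ $20 = $6,428
Ending inventory: 59 @ $18 + 104 @ $20 = $3,142

Ending inventory = $3,142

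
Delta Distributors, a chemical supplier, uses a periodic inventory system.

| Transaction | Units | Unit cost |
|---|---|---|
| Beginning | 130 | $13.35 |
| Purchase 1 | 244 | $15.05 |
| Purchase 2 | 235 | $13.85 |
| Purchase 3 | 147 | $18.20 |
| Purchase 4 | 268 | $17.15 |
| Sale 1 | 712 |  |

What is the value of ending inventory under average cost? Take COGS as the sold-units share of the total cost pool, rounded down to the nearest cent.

Ending inventory = $4,854.91

Sale 1, sell 712: 712/1024 × $15,934.05 → $11,079.14
Ending inventory (cost pool remaining) = $4,854.91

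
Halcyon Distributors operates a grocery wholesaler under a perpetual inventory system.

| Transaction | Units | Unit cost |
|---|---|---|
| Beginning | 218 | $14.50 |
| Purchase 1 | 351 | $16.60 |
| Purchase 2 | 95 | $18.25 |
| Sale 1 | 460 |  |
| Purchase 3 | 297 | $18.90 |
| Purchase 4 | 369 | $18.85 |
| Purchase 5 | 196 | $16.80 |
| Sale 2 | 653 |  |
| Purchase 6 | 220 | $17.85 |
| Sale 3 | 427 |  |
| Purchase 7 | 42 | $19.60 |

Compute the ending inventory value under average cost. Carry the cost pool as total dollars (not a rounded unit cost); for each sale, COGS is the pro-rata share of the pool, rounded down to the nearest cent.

After Beginning: 218 on hand, pool $3,161.00 (≈ $14.5000 each)
After Purchase 1: 569 on hand, pool $8,987.60 (≈ $15.7954 each)
After Purchase 2: 664 on hand, pool $10,721.35 (≈ $16.1466 each)
Sale 1, sell 460: 460/664 × $10,721.35 → $7,427.44
After Purchase 3: 501 on hand, pool $8,907.21 (≈ $17.7789 each)
After Purchase 4: 870 on hand, pool $15,862.86 (≈ $18.2332 each)
After Purchase 5: 1066 on hand, pool $19,155.66 (≈ $17.9697 each)
Sale 2, sell 653: 653/1066 × $19,155.66 → $11,734.18
After Purchase 6: 633 on hand, pool $11,348.48 (≈ $17.9281 each)
Sale 3, sell 427: 427/633 × $11,348.48 → $7,655.29
After Purchase 7: 248 on hand, pool $4,516.39 (≈ $18.2112 each)
Total COGS = $7,427.44 + $11,734.18 + $7,655.29 = $26,816.91
Ending inventory (cost pool remaining) = $4,516.39

Ending inventory = $4,516.39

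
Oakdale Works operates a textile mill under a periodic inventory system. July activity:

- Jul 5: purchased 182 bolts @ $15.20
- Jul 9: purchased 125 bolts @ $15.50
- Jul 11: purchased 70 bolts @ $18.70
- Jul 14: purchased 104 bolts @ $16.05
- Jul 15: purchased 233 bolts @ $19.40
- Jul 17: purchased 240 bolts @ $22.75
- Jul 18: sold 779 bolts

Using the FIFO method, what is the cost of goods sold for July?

Jul 18, 779 sold [FIFO — oldest first]: 182 @ $15.20 + 125 @ $15.50 + 70 @ $18.70 + 104 @ $16.05 + 233 @ $19.40 + 65 @ $22.75 = $13,681.05
Ending inventory: 175 @ $22.75 = $3,981.25

COGS = $13,681.05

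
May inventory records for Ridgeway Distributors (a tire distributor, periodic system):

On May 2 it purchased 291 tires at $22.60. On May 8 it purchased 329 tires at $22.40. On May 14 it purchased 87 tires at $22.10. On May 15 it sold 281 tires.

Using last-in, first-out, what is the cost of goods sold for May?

May 15, 281 sold [LIFO — newest first]: 87 @ $22.10 + 194 @ $22.40 = $6,268.30
Ending inventory: 291 @ $22.60 + 135 @ $22.40 = $9,600.60

COGS = $6,268.30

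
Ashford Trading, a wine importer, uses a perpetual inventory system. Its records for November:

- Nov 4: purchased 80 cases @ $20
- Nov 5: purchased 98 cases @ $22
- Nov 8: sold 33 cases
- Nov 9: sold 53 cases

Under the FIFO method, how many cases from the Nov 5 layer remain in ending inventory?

Nov 8, 33 sold [FIFO — oldest first]: 33 @ $20 = $660
Nov 9, 53 sold [FIFO — oldest first]: 47 @ $20 + 6 @ $22 = $1,072
Total COGS = $660 + $1,072 = $1,732
Ending inventory: 92 @ $22 = $2,024
Check: goods available $3,756 = COGS $1,732 + ending $2,024

92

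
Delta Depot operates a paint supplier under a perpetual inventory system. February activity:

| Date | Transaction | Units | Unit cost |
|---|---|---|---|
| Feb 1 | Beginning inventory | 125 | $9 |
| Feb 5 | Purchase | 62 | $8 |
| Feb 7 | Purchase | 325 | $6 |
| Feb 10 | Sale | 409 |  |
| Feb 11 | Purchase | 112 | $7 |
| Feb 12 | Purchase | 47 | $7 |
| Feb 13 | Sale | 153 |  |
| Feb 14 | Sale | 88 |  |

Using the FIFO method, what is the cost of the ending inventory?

Ending inventory = $147

Feb 10, 409 sold [FIFO — oldest first]: 125 @ $9 + 62 @ $8 + 222 @ $6 = $2,953
Feb 13, 153 sold [FIFO — oldest first]: 103 @ $6 + 50 @ $7 = $968
Feb 14, 88 sold [FIFO — oldest first]: 62 @ $7 + 26 @ $7 = $616
Total COGS = $2,953 + $968 + $616 = $4,537
Ending inventory: 21 @ $7 = $147
Check: goods available $4,684 = COGS $4,537 + ending $147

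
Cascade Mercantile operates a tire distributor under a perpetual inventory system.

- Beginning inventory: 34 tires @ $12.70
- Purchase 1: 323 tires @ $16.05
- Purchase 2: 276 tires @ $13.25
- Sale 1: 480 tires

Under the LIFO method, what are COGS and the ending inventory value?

Sale 1 (480) [LIFO — newest first]: 276 @ $13.25 + 204 @ $16.05 = $6,931.20
Ending inventory: 34 @ $12.70 + 119 @ $16.05 = $2,341.75

COGS = $6,931.20; ending inventory = $2,341.75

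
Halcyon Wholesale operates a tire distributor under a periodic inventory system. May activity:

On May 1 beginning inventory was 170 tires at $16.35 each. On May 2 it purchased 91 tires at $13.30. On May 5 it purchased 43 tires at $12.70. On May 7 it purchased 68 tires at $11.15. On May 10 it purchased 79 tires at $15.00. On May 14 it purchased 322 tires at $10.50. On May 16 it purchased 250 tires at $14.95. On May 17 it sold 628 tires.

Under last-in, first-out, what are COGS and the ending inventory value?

May 17, 628 sold [LIFO — newest first]: 250 @ $14.95 + 322 @ $10.50 + 56 @ $15.00 = $7,958.50
Ending inventory: 170 @ $16.35 + 91 @ $13.30 + 43 @ $12.70 + 68 @ $11.15 + 23 @ $15.00 = $5,639.10
Check: goods available $13,597.60 = COGS $7,958.50 + ending $5,639.10

COGS = $7,958.50; ending inventory = $5,639.10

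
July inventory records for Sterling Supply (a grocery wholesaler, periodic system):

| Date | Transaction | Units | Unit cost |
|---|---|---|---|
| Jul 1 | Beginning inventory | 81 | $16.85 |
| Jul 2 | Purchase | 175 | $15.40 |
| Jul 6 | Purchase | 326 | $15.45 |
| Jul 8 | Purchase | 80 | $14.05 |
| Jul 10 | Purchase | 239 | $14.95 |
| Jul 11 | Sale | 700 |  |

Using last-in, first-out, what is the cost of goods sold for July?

COGS = $10,580.75

Jul 11, 700 sold [LIFO — newest first]: 239 @ $14.95 + 80 @ $14.05 + 326 @ $15.45 + 55 @ $15.40 = $10,580.75
Ending inventory: 81 @ $16.85 + 120 @ $15.40 = $3,212.85
Check: goods available $13,793.60 = COGS $10,580.75 + ending $3,212.85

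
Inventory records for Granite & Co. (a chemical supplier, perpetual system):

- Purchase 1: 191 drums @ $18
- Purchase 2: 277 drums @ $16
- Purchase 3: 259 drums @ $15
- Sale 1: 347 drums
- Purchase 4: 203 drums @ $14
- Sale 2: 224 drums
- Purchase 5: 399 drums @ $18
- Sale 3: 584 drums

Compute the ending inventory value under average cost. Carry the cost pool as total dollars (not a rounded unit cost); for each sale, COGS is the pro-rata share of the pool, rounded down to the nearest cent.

Ending inventory = $2,918.89

After Purchase 1: 191 on hand, pool $3,438.00 (≈ $18.0000 each)
After Purchase 2: 468 on hand, pool $7,870.00 (≈ $16.8162 each)
After Purchase 3: 727 on hand, pool $11,755.00 (≈ $16.1692 each)
Sale 1, sell 347: 347/727 × $11,755.00 → $5,610.70
After Purchase 4: 583 on hand, pool $8,986.30 (≈ $15.4139 each)
Sale 2, sell 224: 224/583 × $8,986.30 → $3,452.71
After Purchase 5: 758 on hand, pool $12,715.59 (≈ $16.7752 each)
Sale 3, sell 584: 584/758 × $12,715.59 → $9,796.70
Total COGS = $5,610.70 + $3,452.71 + $9,796.70 = $18,860.11
Ending inventory (cost pool remaining) = $2,918.89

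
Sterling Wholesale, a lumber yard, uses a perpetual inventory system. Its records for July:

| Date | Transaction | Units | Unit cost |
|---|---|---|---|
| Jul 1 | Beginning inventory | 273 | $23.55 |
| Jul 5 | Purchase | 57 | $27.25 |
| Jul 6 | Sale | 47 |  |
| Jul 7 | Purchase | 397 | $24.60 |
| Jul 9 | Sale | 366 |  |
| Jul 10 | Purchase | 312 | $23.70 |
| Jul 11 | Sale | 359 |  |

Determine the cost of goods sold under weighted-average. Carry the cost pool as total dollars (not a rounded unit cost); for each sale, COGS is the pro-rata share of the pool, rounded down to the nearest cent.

After Jul 1: 273 on hand, pool $6,429.15 (≈ $23.5500 each)
After Jul 5: 330 on hand, pool $7,982.40 (≈ $24.1891 each)
Jul 6, sell 47: 47/330 × $7,982.40 → $1,136.88
After Jul 7: 680 on hand, pool $16,611.72 (≈ $24.4290 each)
Jul 9, sell 366: 366/680 × $16,611.72 → $8,941.01
After Jul 10: 626 on hand, pool $15,065.11 (≈ $24.0657 each)
Jul 11, sell 359: 359/626 × $15,065.11 → $8,639.57
Total COGS = $1,136.88 + $8,941.01 + $8,639.57 = $18,717.46
Ending inventory (cost pool remaining) = $6,425.54
Check: goods available $25,143.00 = COGS $18,717.46 + ending $6,425.54

COGS = $18,717.46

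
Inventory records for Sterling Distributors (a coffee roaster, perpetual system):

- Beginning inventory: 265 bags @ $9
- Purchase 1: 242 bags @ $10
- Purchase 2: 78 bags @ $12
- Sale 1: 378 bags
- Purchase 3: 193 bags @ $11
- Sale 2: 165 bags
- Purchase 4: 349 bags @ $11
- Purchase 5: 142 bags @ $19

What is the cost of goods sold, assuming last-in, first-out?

COGS = $5,693

Sale 1 (378) [LIFO — newest first]: 78 @ $12 + 242 @ $10 + 58 @ $9 = $3,878
Sale 2 (165) [LIFO — newest first]: 165 @ $11 = $1,815
Total COGS = $3,878 + $1,815 = $5,693
Ending inventory: 207 @ $9 + 28 @ $11 + 349 @ $11 + 142 @ $19 = $8,708
Check: goods available $14,401 = COGS $5,693 + ending $8,708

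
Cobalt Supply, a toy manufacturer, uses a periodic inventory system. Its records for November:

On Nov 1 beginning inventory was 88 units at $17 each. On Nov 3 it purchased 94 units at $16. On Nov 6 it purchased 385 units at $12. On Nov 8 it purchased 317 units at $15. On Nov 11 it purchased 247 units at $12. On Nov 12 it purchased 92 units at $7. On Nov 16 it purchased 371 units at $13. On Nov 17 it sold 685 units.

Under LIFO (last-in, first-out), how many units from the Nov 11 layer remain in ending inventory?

Nov 17, 685 sold [LIFO — newest first]: 371 @ $13 + 92 @ $7 + 222 @ $12 = $8,131
Ending inventory: 88 @ $17 + 94 @ $16 + 385 @ $12 + 317 @ $15 + 25 @ $12 = $12,675

25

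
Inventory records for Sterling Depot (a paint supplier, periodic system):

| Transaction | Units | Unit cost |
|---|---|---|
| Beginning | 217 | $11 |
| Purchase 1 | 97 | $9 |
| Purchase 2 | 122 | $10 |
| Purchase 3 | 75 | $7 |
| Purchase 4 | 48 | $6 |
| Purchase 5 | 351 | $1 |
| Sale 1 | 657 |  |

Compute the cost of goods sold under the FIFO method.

COGS = $5,391

Sale 1 (657) [FIFO — oldest first]: 217 @ $11 + 97 @ $9 + 122 @ $10 + 75 @ $7 + 48 @ $6 + 98 @ $1 = $5,391
Ending inventory: 253 @ $1 = $253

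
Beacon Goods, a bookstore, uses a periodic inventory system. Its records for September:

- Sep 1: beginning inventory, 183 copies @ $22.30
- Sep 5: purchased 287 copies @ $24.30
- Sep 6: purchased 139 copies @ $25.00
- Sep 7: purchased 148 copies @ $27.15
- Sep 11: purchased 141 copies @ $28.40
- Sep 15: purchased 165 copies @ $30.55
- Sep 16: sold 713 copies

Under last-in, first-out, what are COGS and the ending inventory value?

Sep 16, 713 sold [LIFO — newest first]: 165 @ $30.55 + 141 @ $28.40 + 148 @ $27.15 + 139 @ $25.00 + 120 @ $24.30 = $19,454.35
Ending inventory: 183 @ $22.30 + 167 @ $24.30 = $8,139.00
Check: goods available $27,593.35 = COGS $19,454.35 + ending $8,139.00

COGS = $19,454.35; ending inventory = $8,139.00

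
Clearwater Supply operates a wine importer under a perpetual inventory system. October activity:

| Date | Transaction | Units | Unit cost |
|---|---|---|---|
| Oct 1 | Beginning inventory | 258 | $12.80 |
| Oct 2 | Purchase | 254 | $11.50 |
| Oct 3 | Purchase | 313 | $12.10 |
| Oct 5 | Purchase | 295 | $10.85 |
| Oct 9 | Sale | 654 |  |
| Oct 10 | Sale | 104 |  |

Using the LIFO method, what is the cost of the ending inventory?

Ending inventory = $4,498.40

Oct 9, 654 sold [LIFO — newest first]: 295 @ $10.85 + 313 @ $12.10 + 46 @ $11.50 = $7,517.05
Oct 10, 104 sold [LIFO — newest first]: 104 @ $11.50 = $1,196.00
Total COGS = $7,517.05 + $1,196.00 = $8,713.05
Ending inventory: 258 @ $12.80 + 104 @ $11.50 = $4,498.40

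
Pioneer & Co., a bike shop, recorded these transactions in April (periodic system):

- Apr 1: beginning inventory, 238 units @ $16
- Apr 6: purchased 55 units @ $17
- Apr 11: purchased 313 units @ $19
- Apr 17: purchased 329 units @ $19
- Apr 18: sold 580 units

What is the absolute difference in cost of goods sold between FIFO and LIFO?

FIFO COGS: 238 @ $16 + 55 @ $17 + 287 @ $19 = $10,196
LIFO COGS: 329 @ $19 + 251 @ $19 = $11,020
Difference = |$10,196 − $11,020| = $824

$824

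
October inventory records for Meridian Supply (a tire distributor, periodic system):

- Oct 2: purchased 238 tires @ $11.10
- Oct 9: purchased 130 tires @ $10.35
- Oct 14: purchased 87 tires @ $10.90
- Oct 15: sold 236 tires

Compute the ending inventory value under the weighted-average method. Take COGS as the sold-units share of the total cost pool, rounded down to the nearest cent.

Ending inventory = $2,375.60

Oct 15, sell 236: 236/455 × $4,935.60 → $2,560.00
Ending inventory (cost pool remaining) = $2,375.60
Check: goods available $4,935.60 = COGS $2,560.00 + ending $2,375.60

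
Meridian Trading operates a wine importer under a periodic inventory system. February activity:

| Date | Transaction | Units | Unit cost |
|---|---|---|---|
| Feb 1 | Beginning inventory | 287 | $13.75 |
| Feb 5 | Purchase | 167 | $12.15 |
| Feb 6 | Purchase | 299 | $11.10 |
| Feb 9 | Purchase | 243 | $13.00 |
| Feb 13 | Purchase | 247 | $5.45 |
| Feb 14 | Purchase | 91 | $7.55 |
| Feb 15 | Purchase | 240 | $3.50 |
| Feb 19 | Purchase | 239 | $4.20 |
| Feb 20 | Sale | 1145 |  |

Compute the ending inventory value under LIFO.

Ending inventory = $8,350.70

Feb 20, 1145 sold [LIFO — newest first]: 239 @ $4.20 + 240 @ $3.50 + 91 @ $7.55 + 247 @ $5.45 + 243 @ $13.00 + 85 @ $11.10 = $7,979.50
Ending inventory: 287 @ $13.75 + 167 @ $12.15 + 214 @ $11.10 = $8,350.70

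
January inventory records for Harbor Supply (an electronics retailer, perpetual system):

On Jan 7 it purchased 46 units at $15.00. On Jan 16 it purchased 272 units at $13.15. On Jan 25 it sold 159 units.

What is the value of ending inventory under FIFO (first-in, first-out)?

Jan 25, 159 sold [FIFO — oldest first]: 46 @ $15.00 + 113 @ $13.15 = $2,175.95
Ending inventory: 159 @ $13.15 = $2,090.85

Ending inventory = $2,090.85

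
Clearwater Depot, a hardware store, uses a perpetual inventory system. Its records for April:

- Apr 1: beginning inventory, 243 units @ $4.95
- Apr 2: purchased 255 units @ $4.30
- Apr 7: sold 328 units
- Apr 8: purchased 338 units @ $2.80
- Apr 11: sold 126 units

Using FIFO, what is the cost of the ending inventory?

Ending inventory = $1,135.60

Apr 7, 328 sold [FIFO — oldest first]: 243 @ $4.95 + 85 @ $4.30 = $1,568.35
Apr 11, 126 sold [FIFO — oldest first]: 126 @ $4.30 = $541.80
Total COGS = $1,568.35 + $541.80 = $2,110.15
Ending inventory: 44 @ $4.30 + 338 @ $2.80 = $1,135.60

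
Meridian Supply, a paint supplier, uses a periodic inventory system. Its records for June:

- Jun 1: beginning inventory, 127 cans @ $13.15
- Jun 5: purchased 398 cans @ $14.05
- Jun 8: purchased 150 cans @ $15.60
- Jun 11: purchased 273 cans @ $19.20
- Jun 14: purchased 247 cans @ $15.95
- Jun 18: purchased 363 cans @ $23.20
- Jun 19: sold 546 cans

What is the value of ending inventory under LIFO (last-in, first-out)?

Ending inventory = $15,864.35

Jun 19, 546 sold [LIFO — newest first]: 363 @ $23.20 + 183 @ $15.95 = $11,340.45
Ending inventory: 127 @ $13.15 + 398 @ $14.05 + 150 @ $15.60 + 273 @ $19.20 + 64 @ $15.95 = $15,864.35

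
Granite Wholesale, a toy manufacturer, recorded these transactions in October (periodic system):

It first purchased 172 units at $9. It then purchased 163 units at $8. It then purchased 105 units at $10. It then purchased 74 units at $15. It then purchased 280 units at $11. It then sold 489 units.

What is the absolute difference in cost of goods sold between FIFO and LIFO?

FIFO COGS: 172 @ $9 + 163 @ $8 + 105 @ $10 + 49 @ $15 = $4,637
LIFO COGS: 280 @ $11 + 74 @ $15 + 105 @ $10 + 30 @ $8 = $5,480
Difference = |$4,637 − $5,480| = $843

$843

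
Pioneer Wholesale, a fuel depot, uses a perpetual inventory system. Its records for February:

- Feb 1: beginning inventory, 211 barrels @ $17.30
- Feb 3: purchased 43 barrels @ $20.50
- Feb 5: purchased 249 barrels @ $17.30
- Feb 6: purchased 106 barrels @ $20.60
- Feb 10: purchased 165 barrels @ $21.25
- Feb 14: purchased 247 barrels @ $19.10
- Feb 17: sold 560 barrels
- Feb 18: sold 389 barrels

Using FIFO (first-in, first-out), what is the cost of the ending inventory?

Feb 17, 560 sold [FIFO — oldest first]: 211 @ $17.30 + 43 @ $20.50 + 249 @ $17.30 + 57 @ $20.60 = $10,013.70
Feb 18, 389 sold [FIFO — oldest first]: 49 @ $20.60 + 165 @ $21.25 + 175 @ $19.10 = $7,858.15
Total COGS = $10,013.70 + $7,858.15 = $17,871.85
Ending inventory: 72 @ $19.10 = $1,375.20

Ending inventory = $1,375.20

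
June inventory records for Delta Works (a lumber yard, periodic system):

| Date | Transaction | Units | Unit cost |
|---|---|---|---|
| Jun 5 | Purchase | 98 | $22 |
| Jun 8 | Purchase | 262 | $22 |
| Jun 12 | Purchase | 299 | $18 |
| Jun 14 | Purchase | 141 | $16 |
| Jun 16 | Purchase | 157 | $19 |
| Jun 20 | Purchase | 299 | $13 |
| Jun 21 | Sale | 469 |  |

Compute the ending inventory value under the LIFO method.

Ending inventory = $15,350

Jun 21, 469 sold [LIFO — newest first]: 299 @ $13 + 157 @ $19 + 13 @ $16 = $7,078
Ending inventory: 98 @ $22 + 262 @ $22 + 299 @ $18 + 128 @ $16 = $15,350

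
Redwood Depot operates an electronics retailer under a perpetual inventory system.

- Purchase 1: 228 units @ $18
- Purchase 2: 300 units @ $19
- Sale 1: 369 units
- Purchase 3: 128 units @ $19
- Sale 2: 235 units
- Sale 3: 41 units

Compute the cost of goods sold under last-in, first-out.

Sale 1 (369) [LIFO — newest first]: 300 @ $19 + 69 @ $18 = $6,942
Sale 2 (235) [LIFO — newest first]: 128 @ $19 + 107 @ $18 = $4,358
Sale 3 (41) [LIFO — newest first]: 41 @ $18 = $738
Total COGS = $6,942 + $4,358 + $738 = $12,038
Ending inventory: 11 @ $18 = $198
Check: goods available $12,236 = COGS $12,038 + ending $198

COGS = $12,038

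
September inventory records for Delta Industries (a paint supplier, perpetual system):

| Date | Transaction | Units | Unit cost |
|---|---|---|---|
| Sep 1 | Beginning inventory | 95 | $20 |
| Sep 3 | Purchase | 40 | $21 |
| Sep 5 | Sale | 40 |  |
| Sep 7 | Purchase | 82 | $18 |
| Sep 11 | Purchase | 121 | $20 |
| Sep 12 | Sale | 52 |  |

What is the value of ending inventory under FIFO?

Ending inventory = $4,796

Sep 5, 40 sold [FIFO — oldest first]: 40 @ $20 = $800
Sep 12, 52 sold [FIFO — oldest first]: 52 @ $20 = $1,040
Total COGS = $800 + $1,040 = $1,840
Ending inventory: 3 @ $20 + 40 @ $21 + 82 @ $18 + 121 @ $20 = $4,796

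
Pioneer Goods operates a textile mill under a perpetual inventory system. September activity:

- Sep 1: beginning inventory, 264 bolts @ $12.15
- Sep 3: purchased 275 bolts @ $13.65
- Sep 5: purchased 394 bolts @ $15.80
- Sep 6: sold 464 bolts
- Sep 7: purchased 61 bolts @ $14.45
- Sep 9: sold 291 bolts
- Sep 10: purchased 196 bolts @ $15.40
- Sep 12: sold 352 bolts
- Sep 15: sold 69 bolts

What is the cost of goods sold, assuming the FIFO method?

Sep 6, 464 sold [FIFO — oldest first]: 264 @ $12.15 + 200 @ $13.65 = $5,937.60
Sep 9, 291 sold [FIFO — oldest first]: 75 @ $13.65 + 216 @ $15.80 = $4,436.55
Sep 12, 352 sold [FIFO — oldest first]: 178 @ $15.80 + 61 @ $14.45 + 113 @ $15.40 = $5,434.05
Sep 15, 69 sold [FIFO — oldest first]: 69 @ $15.40 = $1,062.60
Total COGS = $5,937.60 + $4,436.55 + $5,434.05 + $1,062.60 = $16,870.80
Ending inventory: 14 @ $15.40 = $215.60

COGS = $16,870.80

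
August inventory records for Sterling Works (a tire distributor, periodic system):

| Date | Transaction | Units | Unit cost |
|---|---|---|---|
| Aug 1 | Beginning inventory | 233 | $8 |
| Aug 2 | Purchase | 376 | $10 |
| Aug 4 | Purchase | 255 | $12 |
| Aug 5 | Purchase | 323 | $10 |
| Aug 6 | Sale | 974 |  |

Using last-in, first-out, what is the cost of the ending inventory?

Aug 6, 974 sold [LIFO — newest first]: 323 @ $10 + 255 @ $12 + 376 @ $10 + 20 @ $8 = $10,210
Ending inventory: 213 @ $8 = $1,704
Check: goods available $11,914 = COGS $10,210 + ending $1,704

Ending inventory = $1,704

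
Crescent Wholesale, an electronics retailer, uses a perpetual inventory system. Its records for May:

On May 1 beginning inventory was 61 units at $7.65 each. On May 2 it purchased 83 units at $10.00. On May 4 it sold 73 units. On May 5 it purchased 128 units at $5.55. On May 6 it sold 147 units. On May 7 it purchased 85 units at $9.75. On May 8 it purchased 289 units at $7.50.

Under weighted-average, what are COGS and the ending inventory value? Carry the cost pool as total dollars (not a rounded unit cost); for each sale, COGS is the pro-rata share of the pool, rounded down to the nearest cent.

After May 1: 61 on hand, pool $466.65 (≈ $7.6500 each)
After May 2: 144 on hand, pool $1,296.65 (≈ $9.0045 each)
May 4, sell 73: 73/144 × $1,296.65 → $657.32
After May 5: 199 on hand, pool $1,349.73 (≈ $6.7826 each)
May 6, sell 147: 147/199 × $1,349.73 → $997.03
After May 7: 137 on hand, pool $1,181.45 (≈ $8.6237 each)
After May 8: 426 on hand, pool $3,348.95 (≈ $7.8614 each)
Total COGS = $657.32 + $997.03 = $1,654.35
Ending inventory (cost pool remaining) = $3,348.95

COGS = $1,654.35; ending inventory = $3,348.95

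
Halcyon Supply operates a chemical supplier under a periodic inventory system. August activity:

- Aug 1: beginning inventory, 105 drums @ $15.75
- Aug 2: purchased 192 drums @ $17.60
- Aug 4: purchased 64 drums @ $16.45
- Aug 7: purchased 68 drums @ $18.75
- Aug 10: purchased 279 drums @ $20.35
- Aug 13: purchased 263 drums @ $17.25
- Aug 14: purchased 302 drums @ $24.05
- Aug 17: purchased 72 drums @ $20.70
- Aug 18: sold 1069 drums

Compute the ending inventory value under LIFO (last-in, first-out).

Aug 18, 1069 sold [LIFO — newest first]: 72 @ $20.70 + 302 @ $24.05 + 263 @ $17.25 + 279 @ $20.35 + 68 @ $18.75 + 64 @ $16.45 + 21 @ $17.60 = $21,665.30
Ending inventory: 105 @ $15.75 + 171 @ $17.60 = $4,663.35

Ending inventory = $4,663.35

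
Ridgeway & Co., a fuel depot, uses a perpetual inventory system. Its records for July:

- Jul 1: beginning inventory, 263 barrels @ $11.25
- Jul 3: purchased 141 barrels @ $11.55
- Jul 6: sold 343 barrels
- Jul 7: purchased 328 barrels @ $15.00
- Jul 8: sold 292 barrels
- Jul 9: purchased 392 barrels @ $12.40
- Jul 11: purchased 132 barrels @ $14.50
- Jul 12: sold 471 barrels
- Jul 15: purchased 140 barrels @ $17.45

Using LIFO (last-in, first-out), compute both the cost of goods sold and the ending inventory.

Jul 6, 343 sold [LIFO — newest first]: 141 @ $11.55 + 202 @ $11.25 = $3,901.05
Jul 8, 292 sold [LIFO — newest first]: 292 @ $15.00 = $4,380.00
Jul 12, 471 sold [LIFO — newest first]: 132 @ $14.50 + 339 @ $12.40 = $6,117.60
Total COGS = $3,901.05 + $4,380.00 + $6,117.60 = $14,398.65
Ending inventory: 61 @ $11.25 + 36 @ $15.00 + 53 @ $12.40 + 140 @ $17.45 = $4,326.45

COGS = $14,398.65; ending inventory = $4,326.45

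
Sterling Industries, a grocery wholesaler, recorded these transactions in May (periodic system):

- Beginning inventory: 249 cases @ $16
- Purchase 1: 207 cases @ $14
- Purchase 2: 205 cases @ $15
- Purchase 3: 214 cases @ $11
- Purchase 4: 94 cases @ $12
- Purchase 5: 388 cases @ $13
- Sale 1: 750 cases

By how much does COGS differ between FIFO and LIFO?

$1,600

FIFO COGS: 249 @ $16 + 207 @ $14 + 205 @ $15 + 89 @ $11 = $10,936
LIFO COGS: 388 @ $13 + 94 @ $12 + 214 @ $11 + 54 @ $15 = $9,336
Difference = |$10,936 − $9,336| = $1,600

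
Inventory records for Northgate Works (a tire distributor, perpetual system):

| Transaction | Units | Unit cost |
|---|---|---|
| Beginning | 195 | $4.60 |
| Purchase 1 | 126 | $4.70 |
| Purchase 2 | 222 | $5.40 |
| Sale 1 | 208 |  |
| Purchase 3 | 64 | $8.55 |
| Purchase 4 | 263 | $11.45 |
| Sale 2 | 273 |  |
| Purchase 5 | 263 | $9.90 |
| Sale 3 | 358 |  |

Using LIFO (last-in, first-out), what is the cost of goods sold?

COGS = $7,487.95

Sale 1 (208) [LIFO — newest first]: 208 @ $5.40 = $1,123.20
Sale 2 (273) [LIFO — newest first]: 263 @ $11.45 + 10 @ $8.55 = $3,096.85
Sale 3 (358) [LIFO — newest first]: 263 @ $9.90 + 54 @ $8.55 + 14 @ $5.40 + 27 @ $4.70 = $3,267.90
Total COGS = $1,123.20 + $3,096.85 + $3,267.90 = $7,487.95
Ending inventory: 195 @ $4.60 + 99 @ $4.70 = $1,362.30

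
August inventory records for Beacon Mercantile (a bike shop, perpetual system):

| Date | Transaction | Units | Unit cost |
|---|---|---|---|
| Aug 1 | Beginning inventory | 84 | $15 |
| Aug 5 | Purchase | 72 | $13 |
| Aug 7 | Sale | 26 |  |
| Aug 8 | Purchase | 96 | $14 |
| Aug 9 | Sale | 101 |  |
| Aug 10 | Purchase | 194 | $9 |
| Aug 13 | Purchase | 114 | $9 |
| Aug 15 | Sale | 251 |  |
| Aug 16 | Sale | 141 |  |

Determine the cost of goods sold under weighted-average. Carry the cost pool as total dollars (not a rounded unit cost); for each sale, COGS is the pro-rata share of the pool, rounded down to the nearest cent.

After Aug 1: 84 on hand, pool $1,260.00 (≈ $15.0000 each)
After Aug 5: 156 on hand, pool $2,196.00 (≈ $14.0769 each)
Aug 7, sell 26: 26/156 × $2,196.00 → $366.00
After Aug 8: 226 on hand, pool $3,174.00 (≈ $14.0442 each)
Aug 9, sell 101: 101/226 × $3,174.00 → $1,418.46
After Aug 10: 319 on hand, pool $3,501.54 (≈ $10.9766 each)
After Aug 13: 433 on hand, pool $4,527.54 (≈ $10.4562 each)
Aug 15, sell 251: 251/433 × $4,527.54 → $2,624.50
Aug 16, sell 141: 141/182 × $1,903.04 → $1,474.33
Total COGS = $366.00 + $1,418.46 + $2,624.50 + $1,474.33 = $5,883.29
Ending inventory (cost pool remaining) = $428.71

COGS = $5,883.29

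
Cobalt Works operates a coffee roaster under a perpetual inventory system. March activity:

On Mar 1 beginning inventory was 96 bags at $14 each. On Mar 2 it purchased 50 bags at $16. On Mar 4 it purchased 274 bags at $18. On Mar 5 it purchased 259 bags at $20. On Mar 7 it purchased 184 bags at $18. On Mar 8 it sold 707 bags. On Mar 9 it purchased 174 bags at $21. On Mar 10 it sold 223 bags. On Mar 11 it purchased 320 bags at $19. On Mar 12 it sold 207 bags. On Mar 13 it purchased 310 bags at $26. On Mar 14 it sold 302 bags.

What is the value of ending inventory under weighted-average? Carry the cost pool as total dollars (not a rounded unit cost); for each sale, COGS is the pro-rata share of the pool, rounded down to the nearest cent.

Ending inventory = $5,279.76

After Mar 1: 96 on hand, pool $1,344.00 (≈ $14.0000 each)
After Mar 2: 146 on hand, pool $2,144.00 (≈ $14.6849 each)
After Mar 4: 420 on hand, pool $7,076.00 (≈ $16.8476 each)
After Mar 5: 679 on hand, pool $12,256.00 (≈ $18.0501 each)
After Mar 7: 863 on hand, pool $15,568.00 (≈ $18.0394 each)
Mar 8, sell 707: 707/863 × $15,568.00 → $12,753.85
After Mar 9: 330 on hand, pool $6,468.15 (≈ $19.6005 each)
Mar 10, sell 223: 223/330 × $6,468.15 → $4,370.90
After Mar 11: 427 on hand, pool $8,177.25 (≈ $19.1505 each)
Mar 12, sell 207: 207/427 × $8,177.25 → $3,964.14
After Mar 13: 530 on hand, pool $12,273.11 (≈ $23.1568 each)
Mar 14, sell 302: 302/530 × $12,273.11 → $6,993.35
Total COGS = $12,753.85 + $4,370.90 + $3,964.14 + $6,993.35 = $28,082.24
Ending inventory (cost pool remaining) = $5,279.76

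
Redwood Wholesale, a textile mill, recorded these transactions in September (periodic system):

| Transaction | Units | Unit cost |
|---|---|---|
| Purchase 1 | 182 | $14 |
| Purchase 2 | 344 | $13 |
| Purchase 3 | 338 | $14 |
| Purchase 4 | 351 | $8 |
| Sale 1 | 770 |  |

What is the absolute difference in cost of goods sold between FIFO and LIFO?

FIFO COGS: 182 @ $14 + 344 @ $13 + 244 @ $14 = $10,436
LIFO COGS: 351 @ $8 + 338 @ $14 + 81 @ $13 = $8,593
Difference = |$10,436 − $8,593| = $1,843

$1,843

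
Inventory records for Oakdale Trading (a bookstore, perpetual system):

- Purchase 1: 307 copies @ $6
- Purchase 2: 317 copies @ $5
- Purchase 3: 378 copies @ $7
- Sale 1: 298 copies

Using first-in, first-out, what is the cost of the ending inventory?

Sale 1 (298) [FIFO — oldest first]: 298 @ $6 = $1,788
Ending inventory: 9 @ $6 + 317 @ $5 + 378 @ $7 = $4,285

Ending inventory = $4,285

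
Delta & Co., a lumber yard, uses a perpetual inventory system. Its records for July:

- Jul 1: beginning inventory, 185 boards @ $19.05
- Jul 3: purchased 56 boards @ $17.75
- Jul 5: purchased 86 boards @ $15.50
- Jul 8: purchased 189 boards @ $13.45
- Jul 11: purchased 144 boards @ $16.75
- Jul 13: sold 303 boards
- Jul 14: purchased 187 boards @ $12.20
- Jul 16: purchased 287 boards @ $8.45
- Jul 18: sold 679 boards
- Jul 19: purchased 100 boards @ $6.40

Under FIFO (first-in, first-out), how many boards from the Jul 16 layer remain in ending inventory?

Jul 13, 303 sold [FIFO — oldest first]: 185 @ $19.05 + 56 @ $17.75 + 62 @ $15.50 = $5,479.25
Jul 18, 679 sold [FIFO — oldest first]: 24 @ $15.50 + 189 @ $13.45 + 144 @ $16.75 + 187 @ $12.20 + 135 @ $8.45 = $8,748.20
Total COGS = $5,479.25 + $8,748.20 = $14,227.45
Ending inventory: 152 @ $8.45 + 100 @ $6.40 = $1,924.40

152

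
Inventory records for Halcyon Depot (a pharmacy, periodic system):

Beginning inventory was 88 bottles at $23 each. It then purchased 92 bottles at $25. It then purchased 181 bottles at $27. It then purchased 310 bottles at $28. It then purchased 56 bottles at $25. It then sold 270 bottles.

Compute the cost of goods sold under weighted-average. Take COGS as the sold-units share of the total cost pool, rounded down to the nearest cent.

Sale 1, sell 270: 270/727 × $19,291.00 → $7,164.47
Ending inventory (cost pool remaining) = $12,126.53
Check: goods available $19,291.00 = COGS $7,164.47 + ending $12,126.53

COGS = $7,164.47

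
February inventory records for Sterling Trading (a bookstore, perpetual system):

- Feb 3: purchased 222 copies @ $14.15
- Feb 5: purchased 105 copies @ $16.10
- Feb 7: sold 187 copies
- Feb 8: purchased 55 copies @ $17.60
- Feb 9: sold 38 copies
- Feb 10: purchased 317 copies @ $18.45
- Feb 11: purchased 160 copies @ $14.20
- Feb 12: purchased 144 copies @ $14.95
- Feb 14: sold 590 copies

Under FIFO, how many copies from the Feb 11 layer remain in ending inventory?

Feb 7, 187 sold [FIFO — oldest first]: 187 @ $14.15 = $2,646.05
Feb 9, 38 sold [FIFO — oldest first]: 35 @ $14.15 + 3 @ $16.10 = $543.55
Feb 14, 590 sold [FIFO — oldest first]: 102 @ $16.10 + 55 @ $17.60 + 317 @ $18.45 + 116 @ $14.20 = $10,106.05
Total COGS = $2,646.05 + $543.55 + $10,106.05 = $13,295.65
Ending inventory: 44 @ $14.20 + 144 @ $14.95 = $2,777.60
Check: goods available $16,073.25 = COGS $13,295.65 + ending $2,777.60

44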